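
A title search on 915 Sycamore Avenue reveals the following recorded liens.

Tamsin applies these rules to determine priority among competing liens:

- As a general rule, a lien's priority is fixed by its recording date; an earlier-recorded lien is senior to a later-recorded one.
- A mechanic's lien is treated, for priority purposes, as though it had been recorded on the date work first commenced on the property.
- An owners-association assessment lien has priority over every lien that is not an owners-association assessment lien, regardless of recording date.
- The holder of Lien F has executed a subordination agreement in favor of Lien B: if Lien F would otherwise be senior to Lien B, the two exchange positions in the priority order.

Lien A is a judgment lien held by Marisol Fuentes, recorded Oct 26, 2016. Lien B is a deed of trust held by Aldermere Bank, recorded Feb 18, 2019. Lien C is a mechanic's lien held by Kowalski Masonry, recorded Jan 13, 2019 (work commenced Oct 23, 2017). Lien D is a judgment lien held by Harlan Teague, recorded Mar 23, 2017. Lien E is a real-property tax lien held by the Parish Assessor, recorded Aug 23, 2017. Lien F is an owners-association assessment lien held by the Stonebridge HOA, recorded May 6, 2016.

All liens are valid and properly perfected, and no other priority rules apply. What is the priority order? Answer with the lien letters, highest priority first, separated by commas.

First, effective dates: C relates back to Oct 23, 2017 (work commenced).
As an owners-association assessment lien, F is senior to every other lien.
Ordering the rest by effective date: A (Oct 26, 2016), D (Mar 23, 2017), E (Aug 23, 2017), C (Oct 23, 2017), B (Feb 18, 2019).
Because F would otherwise rank above B, the subordination swaps them.

B, A, D, E, C, F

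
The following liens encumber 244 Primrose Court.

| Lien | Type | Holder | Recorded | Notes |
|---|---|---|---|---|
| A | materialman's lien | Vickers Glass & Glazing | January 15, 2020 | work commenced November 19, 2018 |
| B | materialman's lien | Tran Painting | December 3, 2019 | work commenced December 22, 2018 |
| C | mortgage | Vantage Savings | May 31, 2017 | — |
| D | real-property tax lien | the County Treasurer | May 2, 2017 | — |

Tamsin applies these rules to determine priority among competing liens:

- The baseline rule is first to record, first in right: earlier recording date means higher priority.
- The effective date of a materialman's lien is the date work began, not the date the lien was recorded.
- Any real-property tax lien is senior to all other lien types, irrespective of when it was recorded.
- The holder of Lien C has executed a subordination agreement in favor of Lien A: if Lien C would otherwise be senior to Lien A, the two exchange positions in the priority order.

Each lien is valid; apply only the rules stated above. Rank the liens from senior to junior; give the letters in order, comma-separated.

D, A, C, B

Effective dates after the stated exceptions: A is treated as recorded November 19, 2018, the work-commencement date; B is treated as recorded December 22, 2018, the work-commencement date.
D, as a real-property tax lien, has superpriority and ranks first.
Among the remaining liens, by effective date: C (May 31, 2017), A (November 19, 2018), B (December 22, 2018).
C is senior to A before the subordination, so the two trade places.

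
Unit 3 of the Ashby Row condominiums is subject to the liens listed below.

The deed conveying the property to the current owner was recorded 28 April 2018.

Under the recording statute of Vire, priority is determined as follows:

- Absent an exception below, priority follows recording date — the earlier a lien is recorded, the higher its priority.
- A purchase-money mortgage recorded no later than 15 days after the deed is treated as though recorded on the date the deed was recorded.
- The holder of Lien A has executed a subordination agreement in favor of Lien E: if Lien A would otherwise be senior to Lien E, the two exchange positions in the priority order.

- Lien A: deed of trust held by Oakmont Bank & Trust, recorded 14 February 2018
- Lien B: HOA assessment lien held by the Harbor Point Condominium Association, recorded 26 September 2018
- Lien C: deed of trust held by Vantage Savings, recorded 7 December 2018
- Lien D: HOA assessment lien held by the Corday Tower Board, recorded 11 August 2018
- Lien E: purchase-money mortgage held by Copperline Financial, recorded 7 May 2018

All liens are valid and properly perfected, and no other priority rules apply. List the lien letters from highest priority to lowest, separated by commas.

E, A, D, B, C

Effective dates after the stated exceptions: E relates back to the deed date 28 April 2018.
Sorted by effective date: A (14 February 2018), E (28 April 2018), D (11 August 2018), B (26 September 2018), C (7 December 2018).
A is senior to E before the subordination, so the two trade places.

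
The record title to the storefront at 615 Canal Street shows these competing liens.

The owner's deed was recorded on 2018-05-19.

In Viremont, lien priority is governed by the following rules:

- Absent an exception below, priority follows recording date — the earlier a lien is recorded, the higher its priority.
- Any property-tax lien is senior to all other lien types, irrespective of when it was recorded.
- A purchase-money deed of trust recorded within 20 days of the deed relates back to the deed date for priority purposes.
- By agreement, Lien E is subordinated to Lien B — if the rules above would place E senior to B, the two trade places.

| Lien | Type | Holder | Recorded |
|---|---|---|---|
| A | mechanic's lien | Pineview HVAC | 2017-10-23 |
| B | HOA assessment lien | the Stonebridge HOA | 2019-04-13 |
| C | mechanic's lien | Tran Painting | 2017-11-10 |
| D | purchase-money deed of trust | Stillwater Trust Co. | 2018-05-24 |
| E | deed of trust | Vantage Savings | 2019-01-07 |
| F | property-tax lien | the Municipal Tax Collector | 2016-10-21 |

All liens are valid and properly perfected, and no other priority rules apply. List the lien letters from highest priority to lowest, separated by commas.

F, A, C, D, B, E

First, effective dates: D's effective date is the deed date, 2018-05-19.
F is a property-tax lien, so it outranks all other liens regardless of date.
Among the remaining liens, by effective date: A (2017-10-23), C (2017-11-10), D (2018-05-19), E (2019-01-07), B (2019-04-13).
E would otherwise be senior to B, so under the subordination agreement E and B exchange positions.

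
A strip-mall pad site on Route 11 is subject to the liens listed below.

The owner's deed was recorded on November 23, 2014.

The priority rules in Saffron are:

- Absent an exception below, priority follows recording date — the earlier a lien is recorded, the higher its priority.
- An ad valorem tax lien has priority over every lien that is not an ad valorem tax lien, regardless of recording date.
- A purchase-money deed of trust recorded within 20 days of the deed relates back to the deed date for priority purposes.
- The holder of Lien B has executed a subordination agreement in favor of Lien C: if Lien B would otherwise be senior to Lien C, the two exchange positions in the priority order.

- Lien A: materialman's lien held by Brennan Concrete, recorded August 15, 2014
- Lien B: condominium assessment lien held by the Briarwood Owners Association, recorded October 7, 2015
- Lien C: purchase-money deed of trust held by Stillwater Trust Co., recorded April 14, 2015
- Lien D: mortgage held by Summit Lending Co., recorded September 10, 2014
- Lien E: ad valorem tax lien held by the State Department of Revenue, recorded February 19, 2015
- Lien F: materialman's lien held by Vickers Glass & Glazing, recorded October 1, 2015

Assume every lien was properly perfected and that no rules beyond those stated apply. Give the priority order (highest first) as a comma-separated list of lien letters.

E, A, D, C, F, B

Adjusting effective dates: C was recorded 142 days after the deed, outside the 20-day window, so it keeps its recording date.
E, as an ad valorem tax lien, has superpriority and ranks first.
Remaining liens by effective date: A (August 15, 2014), D (September 10, 2014), C (April 14, 2015), F (October 1, 2015), B (October 7, 2015).
Since B is not senior to C, the subordination leaves the order unchanged.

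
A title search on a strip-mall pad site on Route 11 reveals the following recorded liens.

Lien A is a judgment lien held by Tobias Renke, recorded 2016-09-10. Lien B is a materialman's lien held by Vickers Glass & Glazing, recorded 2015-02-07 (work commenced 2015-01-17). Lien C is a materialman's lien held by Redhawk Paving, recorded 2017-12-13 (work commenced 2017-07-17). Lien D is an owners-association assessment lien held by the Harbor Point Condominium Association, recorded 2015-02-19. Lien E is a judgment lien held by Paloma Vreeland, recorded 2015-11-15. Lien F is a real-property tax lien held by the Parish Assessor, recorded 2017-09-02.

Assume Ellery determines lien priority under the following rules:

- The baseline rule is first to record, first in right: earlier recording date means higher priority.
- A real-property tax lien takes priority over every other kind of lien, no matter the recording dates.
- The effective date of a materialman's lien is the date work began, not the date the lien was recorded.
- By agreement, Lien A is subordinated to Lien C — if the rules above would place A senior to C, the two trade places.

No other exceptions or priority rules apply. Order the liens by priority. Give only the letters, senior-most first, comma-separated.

F, B, D, E, C, A

Adjusting effective dates: B's effective date is 2015-01-17, when work began; C is treated as recorded 2017-07-17, the work-commencement date.
F is a real-property tax lien, so it outranks all other liens regardless of date.
Ordering the rest by effective date: B (2015-01-17), D (2015-02-19), E (2015-11-15), A (2016-09-10), C (2017-07-17).
The subordination applies — A was senior to C — so A and C swap.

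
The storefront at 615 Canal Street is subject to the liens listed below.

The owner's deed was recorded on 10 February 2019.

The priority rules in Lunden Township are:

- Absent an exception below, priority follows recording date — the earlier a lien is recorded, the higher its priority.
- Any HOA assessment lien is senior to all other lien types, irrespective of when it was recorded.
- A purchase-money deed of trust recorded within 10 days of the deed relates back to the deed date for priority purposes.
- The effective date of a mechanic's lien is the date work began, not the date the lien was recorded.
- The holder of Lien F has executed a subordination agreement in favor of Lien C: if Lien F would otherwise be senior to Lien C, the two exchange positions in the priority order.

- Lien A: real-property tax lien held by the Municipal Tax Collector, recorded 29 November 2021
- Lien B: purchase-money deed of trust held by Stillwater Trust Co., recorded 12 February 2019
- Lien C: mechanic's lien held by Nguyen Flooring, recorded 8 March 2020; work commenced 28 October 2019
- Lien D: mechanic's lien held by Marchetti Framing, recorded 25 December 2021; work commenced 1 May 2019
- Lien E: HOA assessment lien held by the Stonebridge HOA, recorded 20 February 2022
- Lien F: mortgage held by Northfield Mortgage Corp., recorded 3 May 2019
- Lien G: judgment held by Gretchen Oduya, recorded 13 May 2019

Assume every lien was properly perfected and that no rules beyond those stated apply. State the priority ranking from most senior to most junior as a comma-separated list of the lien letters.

E, B, D, C, G, F, A

Effective dates: B was recorded within the 10-day window, so its effective date is the deed date 10 February 2019; C is treated as recorded 28 October 2019, the work-commencement date; D is treated as recorded 1 May 2019, the work-commencement date.
As an HOA assessment lien, E is senior to every other lien.
Remaining liens by effective date: B (10 February 2019), D (1 May 2019), F (3 May 2019), G (13 May 2019), C (28 October 2019), A (29 November 2021).
The subordination applies — F was senior to C — so F and C swap.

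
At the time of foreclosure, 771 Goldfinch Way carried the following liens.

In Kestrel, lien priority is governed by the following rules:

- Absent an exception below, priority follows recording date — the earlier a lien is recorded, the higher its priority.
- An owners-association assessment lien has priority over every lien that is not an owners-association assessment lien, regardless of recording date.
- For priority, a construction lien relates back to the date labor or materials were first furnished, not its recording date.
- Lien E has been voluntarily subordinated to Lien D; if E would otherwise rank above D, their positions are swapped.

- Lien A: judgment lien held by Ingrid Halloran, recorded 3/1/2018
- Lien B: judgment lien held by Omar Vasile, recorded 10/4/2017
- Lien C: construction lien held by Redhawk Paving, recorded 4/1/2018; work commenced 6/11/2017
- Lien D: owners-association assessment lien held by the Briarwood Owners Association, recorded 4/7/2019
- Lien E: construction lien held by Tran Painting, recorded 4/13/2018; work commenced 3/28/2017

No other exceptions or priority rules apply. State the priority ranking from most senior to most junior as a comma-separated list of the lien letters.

Effective dates: C is treated as recorded 6/11/2017, the work-commencement date; E is treated as recorded 3/28/2017, the work-commencement date.
As an owners-association assessment lien, D is senior to every other lien.
The other liens, earliest effective date first: E (3/28/2017), C (6/11/2017), B (10/4/2017), A (3/1/2018).
E is already junior to D, so the subordination agreement changes nothing.

D, E, C, B, A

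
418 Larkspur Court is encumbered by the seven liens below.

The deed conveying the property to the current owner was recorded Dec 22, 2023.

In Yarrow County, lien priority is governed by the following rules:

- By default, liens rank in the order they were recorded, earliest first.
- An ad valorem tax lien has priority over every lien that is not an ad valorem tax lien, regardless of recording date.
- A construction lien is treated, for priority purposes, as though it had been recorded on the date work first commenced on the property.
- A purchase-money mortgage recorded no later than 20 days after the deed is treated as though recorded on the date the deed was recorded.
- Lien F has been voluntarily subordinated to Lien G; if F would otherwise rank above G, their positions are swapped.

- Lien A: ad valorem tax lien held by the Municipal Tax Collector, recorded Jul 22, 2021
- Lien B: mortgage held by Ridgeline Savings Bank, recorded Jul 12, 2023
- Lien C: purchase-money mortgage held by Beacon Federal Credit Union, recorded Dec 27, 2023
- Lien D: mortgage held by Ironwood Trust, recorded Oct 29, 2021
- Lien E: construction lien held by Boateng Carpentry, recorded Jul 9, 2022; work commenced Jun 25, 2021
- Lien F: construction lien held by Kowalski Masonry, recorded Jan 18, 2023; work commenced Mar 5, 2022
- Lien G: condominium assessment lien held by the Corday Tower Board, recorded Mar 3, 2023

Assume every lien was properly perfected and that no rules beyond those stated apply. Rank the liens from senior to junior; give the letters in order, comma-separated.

A, E, D, G, F, B, C

First, effective dates: C's effective date is the deed date, Dec 22, 2023; E relates back to Jun 25, 2021 (work commenced); F's effective date is Mar 5, 2022, when work began.
A is an ad valorem tax lien and takes priority over every other lien.
Among the remaining liens, by effective date: E (Jun 25, 2021), D (Oct 29, 2021), F (Mar 5, 2022), G (Mar 3, 2023), B (Jul 12, 2023), C (Dec 22, 2023).
F would otherwise be senior to G, so under the subordination agreement F and G exchange positions.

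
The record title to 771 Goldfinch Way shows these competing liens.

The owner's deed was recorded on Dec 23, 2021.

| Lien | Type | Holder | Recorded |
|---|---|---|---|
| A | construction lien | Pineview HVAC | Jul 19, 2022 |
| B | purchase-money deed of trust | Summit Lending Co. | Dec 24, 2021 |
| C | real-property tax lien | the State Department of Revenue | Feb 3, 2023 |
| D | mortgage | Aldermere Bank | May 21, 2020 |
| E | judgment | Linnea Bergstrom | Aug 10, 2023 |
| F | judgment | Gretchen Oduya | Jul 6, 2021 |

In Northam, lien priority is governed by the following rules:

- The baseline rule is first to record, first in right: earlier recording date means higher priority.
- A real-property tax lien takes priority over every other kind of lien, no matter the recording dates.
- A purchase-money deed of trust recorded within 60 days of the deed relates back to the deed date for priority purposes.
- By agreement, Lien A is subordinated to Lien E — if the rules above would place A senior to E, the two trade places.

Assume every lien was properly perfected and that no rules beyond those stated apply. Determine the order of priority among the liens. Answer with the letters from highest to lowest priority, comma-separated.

First, effective dates: B's effective date is the deed date, Dec 23, 2021.
C is a real-property tax lien and takes priority over every other lien.
The other liens, earliest effective date first: D (May 21, 2020), F (Jul 6, 2021), B (Dec 23, 2021), A (Jul 19, 2022), E (Aug 10, 2023).
A would otherwise be senior to E, so under the subordination agreement A and E exchange positions.

C, D, F, B, E, A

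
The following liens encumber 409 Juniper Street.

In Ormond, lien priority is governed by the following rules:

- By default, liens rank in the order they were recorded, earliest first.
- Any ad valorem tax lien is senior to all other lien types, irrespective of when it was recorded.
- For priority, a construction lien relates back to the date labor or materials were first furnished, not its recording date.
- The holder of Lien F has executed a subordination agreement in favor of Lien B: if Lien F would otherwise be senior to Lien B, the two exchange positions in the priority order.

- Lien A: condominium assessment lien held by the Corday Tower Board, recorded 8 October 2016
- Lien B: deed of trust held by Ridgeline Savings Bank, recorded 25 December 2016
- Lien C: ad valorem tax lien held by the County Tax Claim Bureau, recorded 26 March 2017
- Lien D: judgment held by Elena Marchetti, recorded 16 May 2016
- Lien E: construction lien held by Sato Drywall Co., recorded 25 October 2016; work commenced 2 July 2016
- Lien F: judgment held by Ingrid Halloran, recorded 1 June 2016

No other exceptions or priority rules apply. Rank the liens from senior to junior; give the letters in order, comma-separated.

Effective dates: E is treated as recorded 2 July 2016, the work-commencement date.
As an ad valorem tax lien, C is senior to every other lien.
Among the remaining liens, by effective date: D (16 May 2016), F (1 June 2016), E (2 July 2016), A (8 October 2016), B (25 December 2016).
The subordination applies — F was senior to B — so F and B swap.

C, D, B, E, A, F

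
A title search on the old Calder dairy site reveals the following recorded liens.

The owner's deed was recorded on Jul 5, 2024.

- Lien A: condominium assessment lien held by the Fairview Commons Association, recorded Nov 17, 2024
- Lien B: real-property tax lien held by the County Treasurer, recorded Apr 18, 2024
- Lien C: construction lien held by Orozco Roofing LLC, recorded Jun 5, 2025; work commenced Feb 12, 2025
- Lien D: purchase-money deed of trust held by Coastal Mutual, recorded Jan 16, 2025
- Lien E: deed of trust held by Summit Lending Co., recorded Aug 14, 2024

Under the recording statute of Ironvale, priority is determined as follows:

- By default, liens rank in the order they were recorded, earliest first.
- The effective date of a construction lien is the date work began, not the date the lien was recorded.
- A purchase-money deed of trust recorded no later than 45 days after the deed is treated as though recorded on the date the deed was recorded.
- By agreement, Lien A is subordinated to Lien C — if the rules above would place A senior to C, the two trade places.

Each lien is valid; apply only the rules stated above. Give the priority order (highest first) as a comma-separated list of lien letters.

Adjusting effective dates: C relates back to Feb 12, 2025 (work commenced); D was recorded 195 days after the deed — beyond 45 days — so no relation-back applies.
Ordering by effective date: B (Apr 18, 2024), E (Aug 14, 2024), A (Nov 17, 2024), D (Jan 16, 2025), C (Feb 12, 2025).
Because A would otherwise rank above C, the subordination swaps them.

B, E, C, D, A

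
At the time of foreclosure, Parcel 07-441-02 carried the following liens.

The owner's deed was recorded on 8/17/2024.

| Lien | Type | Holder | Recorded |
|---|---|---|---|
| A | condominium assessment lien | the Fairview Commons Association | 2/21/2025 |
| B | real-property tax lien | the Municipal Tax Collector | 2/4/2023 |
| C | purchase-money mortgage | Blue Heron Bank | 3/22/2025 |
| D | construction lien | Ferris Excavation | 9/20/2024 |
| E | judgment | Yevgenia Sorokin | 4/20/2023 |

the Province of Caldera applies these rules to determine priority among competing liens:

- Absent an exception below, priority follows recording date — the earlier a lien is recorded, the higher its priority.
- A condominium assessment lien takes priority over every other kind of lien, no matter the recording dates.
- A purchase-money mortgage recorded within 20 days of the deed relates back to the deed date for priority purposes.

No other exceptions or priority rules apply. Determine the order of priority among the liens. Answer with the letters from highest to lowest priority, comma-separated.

First, effective dates: C was recorded 217 days after the deed, outside the 20-day window, so it keeps its recording date.
A is a condominium assessment lien, so it outranks all other liens regardless of date.
Remaining liens by effective date: B (2/4/2023), E (4/20/2023), D (9/20/2024), C (3/22/2025).

A, B, E, D, C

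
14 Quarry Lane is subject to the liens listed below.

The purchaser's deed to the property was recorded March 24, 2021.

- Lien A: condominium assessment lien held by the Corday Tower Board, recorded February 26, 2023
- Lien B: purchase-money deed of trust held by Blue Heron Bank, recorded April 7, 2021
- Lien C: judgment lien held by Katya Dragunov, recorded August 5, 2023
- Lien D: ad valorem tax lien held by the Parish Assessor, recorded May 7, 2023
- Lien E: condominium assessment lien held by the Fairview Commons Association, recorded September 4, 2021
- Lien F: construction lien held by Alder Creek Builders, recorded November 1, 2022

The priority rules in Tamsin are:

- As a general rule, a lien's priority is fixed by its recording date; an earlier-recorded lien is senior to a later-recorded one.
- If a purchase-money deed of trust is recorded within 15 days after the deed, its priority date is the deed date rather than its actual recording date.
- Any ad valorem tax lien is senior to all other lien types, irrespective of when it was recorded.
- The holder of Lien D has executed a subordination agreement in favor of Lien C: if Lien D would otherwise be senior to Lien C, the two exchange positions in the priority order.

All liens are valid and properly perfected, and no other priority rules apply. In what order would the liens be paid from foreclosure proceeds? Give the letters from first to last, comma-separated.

First, effective dates: B was recorded within the 15-day window, so its effective date is the deed date March 24, 2021.
As an ad valorem tax lien, D is senior to every other lien.
Ordering the rest by effective date: B (March 24, 2021), E (September 4, 2021), F (November 1, 2022), A (February 26, 2023), C (August 5, 2023).
D would otherwise be senior to C, so under the subordination agreement D and C exchange positions.

C, B, E, F, A, D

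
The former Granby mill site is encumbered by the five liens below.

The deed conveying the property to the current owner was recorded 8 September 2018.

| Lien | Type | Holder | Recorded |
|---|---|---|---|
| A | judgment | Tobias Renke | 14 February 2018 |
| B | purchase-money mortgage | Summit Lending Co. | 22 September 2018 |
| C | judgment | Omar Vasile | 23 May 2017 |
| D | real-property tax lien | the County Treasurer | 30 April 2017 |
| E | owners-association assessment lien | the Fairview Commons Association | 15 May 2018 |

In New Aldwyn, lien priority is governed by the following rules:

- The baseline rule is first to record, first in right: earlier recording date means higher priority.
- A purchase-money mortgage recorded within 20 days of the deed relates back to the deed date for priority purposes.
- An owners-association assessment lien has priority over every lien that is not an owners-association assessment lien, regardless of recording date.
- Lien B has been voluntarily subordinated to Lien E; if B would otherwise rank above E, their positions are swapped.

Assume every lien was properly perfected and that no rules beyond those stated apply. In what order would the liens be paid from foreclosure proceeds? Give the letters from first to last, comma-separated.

E, D, C, A, B

Effective dates: B was recorded within the 20-day window, so its effective date is the deed date 8 September 2018.
E is an owners-association assessment lien, so it outranks all other liens regardless of date.
Among the remaining liens, by effective date: D (30 April 2017), C (23 May 2017), A (14 February 2018), B (8 September 2018).
B already ranks below E; the subordination has no effect.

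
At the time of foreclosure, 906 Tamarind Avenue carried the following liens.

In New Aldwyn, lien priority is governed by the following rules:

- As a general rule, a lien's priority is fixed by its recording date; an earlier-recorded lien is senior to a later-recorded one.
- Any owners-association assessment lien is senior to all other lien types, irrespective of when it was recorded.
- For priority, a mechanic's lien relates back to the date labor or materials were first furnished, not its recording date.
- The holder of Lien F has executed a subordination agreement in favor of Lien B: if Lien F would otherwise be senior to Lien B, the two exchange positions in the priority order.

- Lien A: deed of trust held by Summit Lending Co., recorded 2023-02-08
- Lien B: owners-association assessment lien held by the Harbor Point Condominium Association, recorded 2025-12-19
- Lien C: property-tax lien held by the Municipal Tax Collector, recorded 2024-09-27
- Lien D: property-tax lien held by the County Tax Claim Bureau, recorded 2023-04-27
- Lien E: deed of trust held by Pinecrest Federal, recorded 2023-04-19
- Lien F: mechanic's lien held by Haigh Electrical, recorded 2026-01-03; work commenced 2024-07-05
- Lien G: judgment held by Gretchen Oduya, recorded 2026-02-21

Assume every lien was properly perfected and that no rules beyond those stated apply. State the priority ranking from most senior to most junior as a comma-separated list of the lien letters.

Effective dates after the stated exceptions: F's effective date is 2024-07-05, when work began.
B, as an owners-association assessment lien, has superpriority and ranks first.
Among the remaining liens, by effective date: A (2023-02-08), E (2023-04-19), D (2023-04-27), F (2024-07-05), C (2024-09-27), G (2026-02-21).
F already ranks below B; the subordination has no effect.

B, A, E, D, F, C, G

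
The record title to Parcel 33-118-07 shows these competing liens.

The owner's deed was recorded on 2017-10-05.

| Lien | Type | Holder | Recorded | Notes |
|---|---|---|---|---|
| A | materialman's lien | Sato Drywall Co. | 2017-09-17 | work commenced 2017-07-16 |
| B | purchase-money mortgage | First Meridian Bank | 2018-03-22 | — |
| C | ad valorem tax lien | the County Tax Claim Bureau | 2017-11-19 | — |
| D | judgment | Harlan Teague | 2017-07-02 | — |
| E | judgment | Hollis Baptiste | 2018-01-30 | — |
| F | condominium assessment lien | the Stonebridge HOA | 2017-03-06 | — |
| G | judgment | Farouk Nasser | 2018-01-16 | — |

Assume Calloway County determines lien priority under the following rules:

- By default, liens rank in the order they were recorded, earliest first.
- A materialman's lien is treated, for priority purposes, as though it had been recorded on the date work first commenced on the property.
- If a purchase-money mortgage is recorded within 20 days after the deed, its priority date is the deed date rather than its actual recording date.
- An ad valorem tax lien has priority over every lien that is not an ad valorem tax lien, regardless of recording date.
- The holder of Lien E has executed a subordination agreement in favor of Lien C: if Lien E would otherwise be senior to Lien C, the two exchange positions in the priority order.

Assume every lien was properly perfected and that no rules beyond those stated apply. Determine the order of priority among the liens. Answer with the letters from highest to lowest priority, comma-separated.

C, F, D, A, G, E, B

First, effective dates: A relates back to 2017-07-16 (work commenced); B missed the 20-day window (168 days after the deed), so its recording date stands.
As an ad valorem tax lien, C is senior to every other lien.
The other liens, earliest effective date first: F (2017-03-06), D (2017-07-02), A (2017-07-16), G (2018-01-16), E (2018-01-30), B (2018-03-22).
Since E is not senior to C, the subordination leaves the order unchanged.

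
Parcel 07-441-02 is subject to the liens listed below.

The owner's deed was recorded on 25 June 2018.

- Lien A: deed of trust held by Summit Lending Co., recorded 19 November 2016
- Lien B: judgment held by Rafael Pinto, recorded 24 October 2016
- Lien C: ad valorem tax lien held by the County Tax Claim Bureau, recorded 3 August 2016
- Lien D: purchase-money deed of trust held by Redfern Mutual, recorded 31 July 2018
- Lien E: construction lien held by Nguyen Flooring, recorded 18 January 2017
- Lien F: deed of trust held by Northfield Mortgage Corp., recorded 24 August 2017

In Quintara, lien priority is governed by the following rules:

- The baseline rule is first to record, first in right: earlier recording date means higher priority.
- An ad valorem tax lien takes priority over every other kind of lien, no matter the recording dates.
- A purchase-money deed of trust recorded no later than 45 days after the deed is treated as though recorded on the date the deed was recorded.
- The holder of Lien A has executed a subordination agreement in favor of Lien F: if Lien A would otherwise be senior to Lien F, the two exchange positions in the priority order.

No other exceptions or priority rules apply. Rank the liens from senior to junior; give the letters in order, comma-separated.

Adjusting effective dates: D relates back to the deed date 25 June 2018.
C, as an ad valorem tax lien, has superpriority and ranks first.
Remaining liens by effective date: B (24 October 2016), A (19 November 2016), E (18 January 2017), F (24 August 2017), D (25 June 2018).
The subordination applies — A was senior to F — so A and F swap.

C, B, F, E, A, D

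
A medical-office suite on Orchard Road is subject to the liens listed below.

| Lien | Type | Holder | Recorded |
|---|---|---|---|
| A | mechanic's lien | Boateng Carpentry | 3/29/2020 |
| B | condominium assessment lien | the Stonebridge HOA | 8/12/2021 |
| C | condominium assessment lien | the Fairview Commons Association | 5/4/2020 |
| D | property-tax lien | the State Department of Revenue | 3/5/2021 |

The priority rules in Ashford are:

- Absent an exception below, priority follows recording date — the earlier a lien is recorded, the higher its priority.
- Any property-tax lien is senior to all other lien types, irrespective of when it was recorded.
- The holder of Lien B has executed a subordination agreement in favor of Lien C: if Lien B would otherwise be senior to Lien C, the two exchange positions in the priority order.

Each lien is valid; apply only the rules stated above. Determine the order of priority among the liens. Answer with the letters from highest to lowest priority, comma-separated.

D, A, C, B

As a property-tax lien, D is senior to every other lien.
Remaining liens by effective date: A (3/29/2020), C (5/4/2020), B (8/12/2021).
B is already junior to C, so the subordination agreement changes nothing.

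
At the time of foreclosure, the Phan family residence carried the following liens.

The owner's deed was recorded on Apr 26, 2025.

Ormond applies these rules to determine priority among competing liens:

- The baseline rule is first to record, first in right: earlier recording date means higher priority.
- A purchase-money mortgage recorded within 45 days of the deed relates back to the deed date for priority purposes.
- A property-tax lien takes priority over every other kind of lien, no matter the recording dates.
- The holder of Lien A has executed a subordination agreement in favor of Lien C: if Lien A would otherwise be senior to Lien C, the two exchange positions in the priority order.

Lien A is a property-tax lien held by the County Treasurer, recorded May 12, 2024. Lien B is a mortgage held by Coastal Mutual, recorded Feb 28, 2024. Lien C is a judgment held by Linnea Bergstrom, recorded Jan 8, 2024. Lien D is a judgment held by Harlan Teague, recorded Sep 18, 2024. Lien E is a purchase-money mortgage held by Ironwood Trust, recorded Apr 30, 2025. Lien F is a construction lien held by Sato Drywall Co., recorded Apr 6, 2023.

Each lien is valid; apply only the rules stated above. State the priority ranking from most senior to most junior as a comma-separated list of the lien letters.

C, F, A, B, D, E

Effective dates after the stated exceptions: E was recorded within the 45-day window, so its effective date is the deed date Apr 26, 2025.
A, as a property-tax lien, has superpriority and ranks first.
Among the remaining liens, by effective date: F (Apr 6, 2023), C (Jan 8, 2024), B (Feb 28, 2024), D (Sep 18, 2024), E (Apr 26, 2025).
The subordination applies — A was senior to C — so A and C swap.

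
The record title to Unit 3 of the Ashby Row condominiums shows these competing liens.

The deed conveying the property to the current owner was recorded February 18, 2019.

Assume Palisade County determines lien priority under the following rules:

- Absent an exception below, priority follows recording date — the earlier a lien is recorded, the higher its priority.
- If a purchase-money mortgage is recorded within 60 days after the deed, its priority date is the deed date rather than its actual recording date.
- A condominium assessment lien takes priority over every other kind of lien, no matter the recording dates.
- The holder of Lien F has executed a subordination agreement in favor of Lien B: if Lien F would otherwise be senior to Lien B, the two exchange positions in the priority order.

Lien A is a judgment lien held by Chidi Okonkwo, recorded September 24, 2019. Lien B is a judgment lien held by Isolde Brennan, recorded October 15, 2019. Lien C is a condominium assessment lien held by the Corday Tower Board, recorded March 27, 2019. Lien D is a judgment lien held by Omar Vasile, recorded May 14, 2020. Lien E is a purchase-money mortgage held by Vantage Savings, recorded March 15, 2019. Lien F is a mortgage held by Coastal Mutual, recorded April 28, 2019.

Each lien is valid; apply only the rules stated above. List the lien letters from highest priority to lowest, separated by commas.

C, E, B, A, F, D

Adjusting effective dates: E relates back to the deed date February 18, 2019.
C is a condominium assessment lien and takes priority over every other lien.
The other liens, earliest effective date first: E (February 18, 2019), F (April 28, 2019), A (September 24, 2019), B (October 15, 2019), D (May 14, 2020).
F would otherwise be senior to B, so under the subordination agreement F and B exchange positions.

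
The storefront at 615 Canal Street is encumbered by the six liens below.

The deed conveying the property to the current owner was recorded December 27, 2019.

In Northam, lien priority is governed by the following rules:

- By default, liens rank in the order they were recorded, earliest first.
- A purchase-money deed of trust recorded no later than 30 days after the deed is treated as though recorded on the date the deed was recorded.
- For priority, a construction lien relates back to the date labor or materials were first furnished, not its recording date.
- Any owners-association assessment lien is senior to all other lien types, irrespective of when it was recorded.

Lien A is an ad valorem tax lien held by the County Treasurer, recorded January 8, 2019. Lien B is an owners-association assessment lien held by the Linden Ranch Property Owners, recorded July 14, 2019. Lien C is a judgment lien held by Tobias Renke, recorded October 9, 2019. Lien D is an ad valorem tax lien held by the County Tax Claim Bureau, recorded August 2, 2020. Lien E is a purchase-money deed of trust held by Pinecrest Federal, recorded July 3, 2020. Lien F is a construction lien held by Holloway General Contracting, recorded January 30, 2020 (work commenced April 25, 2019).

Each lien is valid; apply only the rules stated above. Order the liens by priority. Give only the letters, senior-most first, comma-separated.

B, A, F, C, E, D

Effective dates after the stated exceptions: E missed the 30-day window (189 days after the deed), so its recording date stands; F is treated as recorded April 25, 2019, the work-commencement date.
B is an owners-association assessment lien, so it outranks all other liens regardless of date.
Remaining liens by effective date: A (January 8, 2019), F (April 25, 2019), C (October 9, 2019), E (July 3, 2020), D (August 2, 2020).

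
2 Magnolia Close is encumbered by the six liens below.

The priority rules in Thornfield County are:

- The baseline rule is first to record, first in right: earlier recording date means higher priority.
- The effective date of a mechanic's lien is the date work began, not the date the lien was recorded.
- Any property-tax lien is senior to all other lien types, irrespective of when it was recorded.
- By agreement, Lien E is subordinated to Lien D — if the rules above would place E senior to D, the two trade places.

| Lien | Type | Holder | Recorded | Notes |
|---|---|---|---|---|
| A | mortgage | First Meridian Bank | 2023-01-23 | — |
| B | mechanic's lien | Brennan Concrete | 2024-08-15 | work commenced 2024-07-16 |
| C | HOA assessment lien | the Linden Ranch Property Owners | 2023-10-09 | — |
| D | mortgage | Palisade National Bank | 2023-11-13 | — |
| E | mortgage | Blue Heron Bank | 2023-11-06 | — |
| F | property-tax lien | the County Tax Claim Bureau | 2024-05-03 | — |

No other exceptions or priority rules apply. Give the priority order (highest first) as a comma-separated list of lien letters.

F, A, C, D, E, B

Effective dates after the stated exceptions: B is treated as recorded 2024-07-16, the work-commencement date.
F, as a property-tax lien, has superpriority and ranks first.
The other liens, earliest effective date first: A (2023-01-23), C (2023-10-09), E (2023-11-06), D (2023-11-13), B (2024-07-16).
The subordination applies — E was senior to D — so E and D swap.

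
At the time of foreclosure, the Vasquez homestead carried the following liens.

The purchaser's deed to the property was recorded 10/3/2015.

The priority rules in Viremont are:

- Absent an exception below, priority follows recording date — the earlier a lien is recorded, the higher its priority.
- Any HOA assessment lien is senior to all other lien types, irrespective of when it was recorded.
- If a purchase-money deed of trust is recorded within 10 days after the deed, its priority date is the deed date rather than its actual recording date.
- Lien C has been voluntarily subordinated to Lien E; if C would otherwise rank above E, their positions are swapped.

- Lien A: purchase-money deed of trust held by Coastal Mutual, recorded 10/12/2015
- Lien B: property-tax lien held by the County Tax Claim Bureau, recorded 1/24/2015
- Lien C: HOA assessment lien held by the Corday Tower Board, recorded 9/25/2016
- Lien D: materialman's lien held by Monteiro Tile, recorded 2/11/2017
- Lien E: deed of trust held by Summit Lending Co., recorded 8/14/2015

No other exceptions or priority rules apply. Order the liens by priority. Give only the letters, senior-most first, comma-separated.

E, B, C, A, D

First, effective dates: A's effective date is the deed date, 10/3/2015.
C is an HOA assessment lien, so it outranks all other liens regardless of date.
Among the remaining liens, by effective date: B (1/24/2015), E (8/14/2015), A (10/3/2015), D (2/11/2017).
C is senior to E before the subordination, so the two trade places.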